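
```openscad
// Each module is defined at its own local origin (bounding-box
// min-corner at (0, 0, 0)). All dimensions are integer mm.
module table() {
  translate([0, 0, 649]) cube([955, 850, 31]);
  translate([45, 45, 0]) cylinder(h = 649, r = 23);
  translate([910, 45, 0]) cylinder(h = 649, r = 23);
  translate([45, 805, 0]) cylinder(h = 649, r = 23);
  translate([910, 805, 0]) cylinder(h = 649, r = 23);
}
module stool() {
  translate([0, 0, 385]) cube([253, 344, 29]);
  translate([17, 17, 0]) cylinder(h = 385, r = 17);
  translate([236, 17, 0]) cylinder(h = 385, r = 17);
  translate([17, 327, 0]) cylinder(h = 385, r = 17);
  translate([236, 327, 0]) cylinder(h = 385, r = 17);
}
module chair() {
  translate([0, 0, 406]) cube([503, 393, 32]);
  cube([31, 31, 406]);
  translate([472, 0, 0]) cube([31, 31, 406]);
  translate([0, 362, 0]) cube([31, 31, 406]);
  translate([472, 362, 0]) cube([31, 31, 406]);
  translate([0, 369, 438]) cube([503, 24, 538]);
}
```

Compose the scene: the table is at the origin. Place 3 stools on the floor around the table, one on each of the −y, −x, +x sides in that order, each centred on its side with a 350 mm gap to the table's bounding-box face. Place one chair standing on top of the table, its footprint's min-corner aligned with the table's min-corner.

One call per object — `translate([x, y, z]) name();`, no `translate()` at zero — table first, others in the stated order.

table();
translate([351, -694, 0]) stool();
translate([-603, 253, 0]) stool();
translate([1305, 253, 0]) stool();
translate([0, 0, 680]) chair();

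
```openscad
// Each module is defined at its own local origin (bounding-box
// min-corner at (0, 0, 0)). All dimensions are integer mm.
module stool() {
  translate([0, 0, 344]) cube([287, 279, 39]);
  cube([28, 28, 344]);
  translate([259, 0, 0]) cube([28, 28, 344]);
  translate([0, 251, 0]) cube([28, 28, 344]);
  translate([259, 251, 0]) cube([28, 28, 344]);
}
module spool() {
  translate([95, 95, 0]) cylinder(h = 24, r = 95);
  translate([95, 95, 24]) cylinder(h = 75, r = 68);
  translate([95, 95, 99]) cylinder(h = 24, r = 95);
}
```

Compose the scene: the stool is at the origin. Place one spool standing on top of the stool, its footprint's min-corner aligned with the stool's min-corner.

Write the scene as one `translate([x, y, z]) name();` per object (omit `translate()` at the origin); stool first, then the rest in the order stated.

stool();
translate([0, 0, 383]) spool();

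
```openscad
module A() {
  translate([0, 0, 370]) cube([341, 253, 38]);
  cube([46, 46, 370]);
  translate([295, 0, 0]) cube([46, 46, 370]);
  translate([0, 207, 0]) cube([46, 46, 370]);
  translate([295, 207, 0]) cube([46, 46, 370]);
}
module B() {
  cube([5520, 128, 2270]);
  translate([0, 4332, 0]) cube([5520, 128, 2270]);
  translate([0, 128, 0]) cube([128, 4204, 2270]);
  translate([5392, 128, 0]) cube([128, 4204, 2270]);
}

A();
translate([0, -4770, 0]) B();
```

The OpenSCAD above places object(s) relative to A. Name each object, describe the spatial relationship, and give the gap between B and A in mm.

The house frame's nearest face is 310 mm from the stool's −y face.

A is a stool. B is a house frame. The house frame is on the floor beside the stool on its −y side. The gap between the house frame and the stool is 310 mm.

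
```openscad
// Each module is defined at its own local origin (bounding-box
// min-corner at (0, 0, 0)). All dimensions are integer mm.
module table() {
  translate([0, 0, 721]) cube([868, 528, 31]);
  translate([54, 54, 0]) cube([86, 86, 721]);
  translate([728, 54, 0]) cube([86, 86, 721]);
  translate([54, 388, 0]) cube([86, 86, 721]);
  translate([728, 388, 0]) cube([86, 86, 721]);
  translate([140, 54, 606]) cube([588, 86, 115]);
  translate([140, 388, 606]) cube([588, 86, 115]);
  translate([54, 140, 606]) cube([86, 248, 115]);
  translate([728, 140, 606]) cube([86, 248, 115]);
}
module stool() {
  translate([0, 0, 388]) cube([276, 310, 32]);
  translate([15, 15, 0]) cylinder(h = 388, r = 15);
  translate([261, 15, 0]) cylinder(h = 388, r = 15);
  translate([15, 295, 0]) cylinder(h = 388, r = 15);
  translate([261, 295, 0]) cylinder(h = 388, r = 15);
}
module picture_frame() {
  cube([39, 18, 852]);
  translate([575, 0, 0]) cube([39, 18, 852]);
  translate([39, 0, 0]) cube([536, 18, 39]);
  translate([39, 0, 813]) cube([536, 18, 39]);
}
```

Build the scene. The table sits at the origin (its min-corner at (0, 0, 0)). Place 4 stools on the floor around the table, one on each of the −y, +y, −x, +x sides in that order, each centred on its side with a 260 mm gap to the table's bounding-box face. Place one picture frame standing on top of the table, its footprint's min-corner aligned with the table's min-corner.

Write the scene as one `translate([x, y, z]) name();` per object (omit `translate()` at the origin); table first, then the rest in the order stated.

table();
translate([296, -570, 0]) stool();
translate([296, 788, 0]) stool();
translate([-536, 109, 0]) stool();
translate([1128, 109, 0]) stool();
translate([0, 0, 752]) picture_frame();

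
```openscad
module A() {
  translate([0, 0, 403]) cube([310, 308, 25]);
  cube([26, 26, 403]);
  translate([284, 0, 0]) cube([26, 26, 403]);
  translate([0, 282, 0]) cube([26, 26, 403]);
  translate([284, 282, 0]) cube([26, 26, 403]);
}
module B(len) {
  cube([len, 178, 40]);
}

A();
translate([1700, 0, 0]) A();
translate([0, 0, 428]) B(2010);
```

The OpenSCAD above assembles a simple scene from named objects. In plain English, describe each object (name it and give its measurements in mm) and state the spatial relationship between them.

A is a four-legged stool. The seat is a 310×308×25 mm slab whose top surface is at z = 428 mm; four square legs, each 26×26 mm in cross-section, run from the floor (z = 0) to the underside of the seat, each flush with a corner of the seat.

B is a rectangular beam 2010 mm long (x), 178 mm deep (y), 40 mm thick (z).

The beam spans the tops of two stools placed 1390 mm apart, resting at z = 428 mm.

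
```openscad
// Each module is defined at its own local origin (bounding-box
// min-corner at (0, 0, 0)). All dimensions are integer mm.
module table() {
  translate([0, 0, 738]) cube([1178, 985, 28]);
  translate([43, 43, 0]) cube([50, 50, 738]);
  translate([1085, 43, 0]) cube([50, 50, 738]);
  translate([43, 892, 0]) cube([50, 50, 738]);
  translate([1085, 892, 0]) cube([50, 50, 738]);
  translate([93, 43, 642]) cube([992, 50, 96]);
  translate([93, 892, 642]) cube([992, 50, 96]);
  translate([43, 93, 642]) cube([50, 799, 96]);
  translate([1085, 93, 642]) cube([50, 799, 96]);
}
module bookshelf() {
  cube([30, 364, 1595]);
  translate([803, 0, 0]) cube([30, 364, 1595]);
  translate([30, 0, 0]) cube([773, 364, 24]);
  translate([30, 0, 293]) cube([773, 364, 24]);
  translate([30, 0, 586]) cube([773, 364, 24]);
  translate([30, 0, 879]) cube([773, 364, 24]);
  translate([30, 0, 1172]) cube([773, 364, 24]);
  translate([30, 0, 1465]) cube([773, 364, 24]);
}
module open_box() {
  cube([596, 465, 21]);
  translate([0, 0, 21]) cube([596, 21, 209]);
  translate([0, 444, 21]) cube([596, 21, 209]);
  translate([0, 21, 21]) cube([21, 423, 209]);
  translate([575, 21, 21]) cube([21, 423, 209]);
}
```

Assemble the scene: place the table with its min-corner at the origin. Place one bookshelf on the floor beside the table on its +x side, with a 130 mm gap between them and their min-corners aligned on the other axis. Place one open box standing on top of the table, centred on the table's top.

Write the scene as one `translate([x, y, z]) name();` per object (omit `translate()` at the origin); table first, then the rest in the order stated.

table();
translate([1308, 0, 0]) bookshelf();
translate([291, 260, 766]) open_box();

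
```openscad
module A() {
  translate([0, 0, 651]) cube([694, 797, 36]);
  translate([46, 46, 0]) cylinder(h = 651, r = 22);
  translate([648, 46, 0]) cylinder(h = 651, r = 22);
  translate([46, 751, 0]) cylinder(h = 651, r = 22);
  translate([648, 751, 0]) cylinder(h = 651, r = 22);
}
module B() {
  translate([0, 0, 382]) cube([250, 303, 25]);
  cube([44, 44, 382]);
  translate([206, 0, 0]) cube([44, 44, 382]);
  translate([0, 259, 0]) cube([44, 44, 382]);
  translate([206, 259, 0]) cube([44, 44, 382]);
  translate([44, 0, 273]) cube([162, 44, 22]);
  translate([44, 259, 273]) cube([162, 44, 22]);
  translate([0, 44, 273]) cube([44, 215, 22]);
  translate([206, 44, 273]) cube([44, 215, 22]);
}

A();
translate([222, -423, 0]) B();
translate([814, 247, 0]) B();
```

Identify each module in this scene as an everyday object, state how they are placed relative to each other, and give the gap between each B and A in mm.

A is a table. B is a stool. Two stools sit around the table at the −y, +x sides. The gap between each stool and the table is 120 mm.

Each stool's nearest face is 120 mm from the table's bounding box.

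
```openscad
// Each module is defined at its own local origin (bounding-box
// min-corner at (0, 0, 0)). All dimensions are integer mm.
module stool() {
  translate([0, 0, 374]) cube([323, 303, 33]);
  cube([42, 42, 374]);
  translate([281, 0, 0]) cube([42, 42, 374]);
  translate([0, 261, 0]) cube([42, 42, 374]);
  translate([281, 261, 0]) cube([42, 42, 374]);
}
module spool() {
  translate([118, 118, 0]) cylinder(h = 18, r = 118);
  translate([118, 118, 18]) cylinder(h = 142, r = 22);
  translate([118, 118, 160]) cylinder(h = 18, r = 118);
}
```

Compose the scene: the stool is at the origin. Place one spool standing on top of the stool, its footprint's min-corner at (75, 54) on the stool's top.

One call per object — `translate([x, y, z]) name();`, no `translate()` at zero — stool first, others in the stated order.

stool();
translate([75, 54, 407]) spool();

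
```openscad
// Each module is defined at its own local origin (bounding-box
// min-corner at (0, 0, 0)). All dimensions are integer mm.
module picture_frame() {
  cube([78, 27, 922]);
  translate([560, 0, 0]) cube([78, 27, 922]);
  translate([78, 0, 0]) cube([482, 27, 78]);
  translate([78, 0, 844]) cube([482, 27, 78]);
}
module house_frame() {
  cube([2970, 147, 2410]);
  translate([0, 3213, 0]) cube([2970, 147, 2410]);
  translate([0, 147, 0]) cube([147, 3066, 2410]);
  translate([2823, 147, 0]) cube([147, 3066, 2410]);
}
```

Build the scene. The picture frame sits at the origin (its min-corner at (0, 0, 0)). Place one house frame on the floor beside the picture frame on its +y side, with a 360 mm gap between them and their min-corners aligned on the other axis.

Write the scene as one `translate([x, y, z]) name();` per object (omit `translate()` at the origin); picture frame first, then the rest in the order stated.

picture_frame();
translate([0, 387, 0]) house_frame();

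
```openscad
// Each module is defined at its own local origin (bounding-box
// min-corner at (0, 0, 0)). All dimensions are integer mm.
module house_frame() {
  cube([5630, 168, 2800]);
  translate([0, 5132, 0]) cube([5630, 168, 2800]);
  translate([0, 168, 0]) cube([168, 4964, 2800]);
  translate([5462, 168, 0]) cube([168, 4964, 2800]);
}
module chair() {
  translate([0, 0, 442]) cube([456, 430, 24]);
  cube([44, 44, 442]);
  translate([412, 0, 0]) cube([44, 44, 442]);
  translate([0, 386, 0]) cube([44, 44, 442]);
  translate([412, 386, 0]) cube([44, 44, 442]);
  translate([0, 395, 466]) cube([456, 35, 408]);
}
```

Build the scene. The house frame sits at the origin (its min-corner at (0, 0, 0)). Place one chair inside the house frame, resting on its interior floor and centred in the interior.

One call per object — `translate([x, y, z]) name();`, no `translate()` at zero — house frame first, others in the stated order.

house_frame();
translate([2587, 2435, 0]) chair();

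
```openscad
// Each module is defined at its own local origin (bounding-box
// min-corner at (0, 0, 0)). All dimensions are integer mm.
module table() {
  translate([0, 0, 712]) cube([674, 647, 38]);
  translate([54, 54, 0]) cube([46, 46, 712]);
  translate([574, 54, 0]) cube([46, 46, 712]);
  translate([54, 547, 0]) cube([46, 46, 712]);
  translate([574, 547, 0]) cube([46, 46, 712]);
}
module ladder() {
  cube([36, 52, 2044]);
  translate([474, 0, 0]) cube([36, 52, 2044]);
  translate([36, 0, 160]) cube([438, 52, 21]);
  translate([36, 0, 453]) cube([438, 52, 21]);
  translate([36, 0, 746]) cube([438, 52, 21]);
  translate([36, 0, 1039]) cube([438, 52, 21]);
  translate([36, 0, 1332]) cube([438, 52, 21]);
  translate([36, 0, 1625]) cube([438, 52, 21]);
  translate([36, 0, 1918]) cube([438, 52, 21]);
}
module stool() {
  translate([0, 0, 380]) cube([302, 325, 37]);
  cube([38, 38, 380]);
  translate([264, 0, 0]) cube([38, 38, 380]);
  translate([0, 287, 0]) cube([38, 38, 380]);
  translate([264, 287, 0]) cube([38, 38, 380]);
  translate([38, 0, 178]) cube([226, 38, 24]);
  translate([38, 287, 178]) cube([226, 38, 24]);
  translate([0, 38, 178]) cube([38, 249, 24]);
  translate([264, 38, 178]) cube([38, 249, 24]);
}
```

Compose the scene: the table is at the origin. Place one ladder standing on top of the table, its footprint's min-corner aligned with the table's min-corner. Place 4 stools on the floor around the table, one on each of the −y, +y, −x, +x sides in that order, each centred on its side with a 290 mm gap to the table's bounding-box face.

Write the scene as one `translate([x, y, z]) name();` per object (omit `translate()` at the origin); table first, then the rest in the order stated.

table();
translate([0, 0, 750]) ladder();
translate([186, -615, 0]) stool();
translate([186, 937, 0]) stool();
translate([-592, 161, 0]) stool();
translate([964, 161, 0]) stool();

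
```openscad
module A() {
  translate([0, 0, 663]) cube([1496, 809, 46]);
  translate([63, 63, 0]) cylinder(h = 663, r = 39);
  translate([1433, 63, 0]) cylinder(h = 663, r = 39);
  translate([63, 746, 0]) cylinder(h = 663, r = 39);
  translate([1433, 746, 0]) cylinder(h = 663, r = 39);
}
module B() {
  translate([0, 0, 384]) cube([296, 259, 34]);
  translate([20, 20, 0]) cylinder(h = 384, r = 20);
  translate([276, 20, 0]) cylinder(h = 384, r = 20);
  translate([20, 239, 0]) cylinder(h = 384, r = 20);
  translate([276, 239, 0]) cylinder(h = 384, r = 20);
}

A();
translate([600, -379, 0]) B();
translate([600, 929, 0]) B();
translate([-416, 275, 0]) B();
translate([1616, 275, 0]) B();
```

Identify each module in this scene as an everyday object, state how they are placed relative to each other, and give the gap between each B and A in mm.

Each stool's nearest face is 120 mm from the table's bounding box.

A is a table. B is a stool. Four stools sit around the table at the −y, +y, −x, +x sides. The gap between each stool and the table is 120 mm.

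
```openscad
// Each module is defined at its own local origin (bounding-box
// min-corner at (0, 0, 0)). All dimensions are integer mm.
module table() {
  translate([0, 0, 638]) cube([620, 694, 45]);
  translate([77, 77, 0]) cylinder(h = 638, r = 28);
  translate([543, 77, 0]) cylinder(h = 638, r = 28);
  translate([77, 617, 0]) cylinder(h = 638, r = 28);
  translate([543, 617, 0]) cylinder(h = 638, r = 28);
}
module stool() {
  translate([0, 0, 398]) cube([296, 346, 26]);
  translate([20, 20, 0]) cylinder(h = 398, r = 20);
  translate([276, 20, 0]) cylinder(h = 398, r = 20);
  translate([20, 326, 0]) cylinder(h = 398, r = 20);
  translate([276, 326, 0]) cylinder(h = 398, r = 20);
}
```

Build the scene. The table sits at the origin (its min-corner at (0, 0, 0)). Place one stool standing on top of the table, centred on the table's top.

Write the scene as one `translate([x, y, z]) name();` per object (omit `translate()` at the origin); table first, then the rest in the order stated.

table();
translate([162, 174, 683]) stool();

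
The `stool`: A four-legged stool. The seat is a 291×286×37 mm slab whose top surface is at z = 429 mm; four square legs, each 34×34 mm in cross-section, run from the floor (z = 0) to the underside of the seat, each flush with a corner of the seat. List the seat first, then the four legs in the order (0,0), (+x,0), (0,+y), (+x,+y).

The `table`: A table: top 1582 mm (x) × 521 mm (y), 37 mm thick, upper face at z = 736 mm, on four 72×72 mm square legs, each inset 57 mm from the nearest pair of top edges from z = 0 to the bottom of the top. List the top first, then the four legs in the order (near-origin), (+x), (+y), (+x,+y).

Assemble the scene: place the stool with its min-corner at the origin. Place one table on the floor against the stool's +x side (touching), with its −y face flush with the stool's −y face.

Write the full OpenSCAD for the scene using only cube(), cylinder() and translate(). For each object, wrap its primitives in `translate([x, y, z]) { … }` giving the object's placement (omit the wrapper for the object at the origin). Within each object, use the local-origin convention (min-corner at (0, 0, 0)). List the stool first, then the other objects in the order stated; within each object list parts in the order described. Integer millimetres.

translate([0, 0, 392]) cube([291, 286, 37]);
cube([34, 34, 392]);
translate([257, 0, 0]) cube([34, 34, 392]);
translate([0, 252, 0]) cube([34, 34, 392]);
translate([257, 252, 0]) cube([34, 34, 392]);
translate([291, 0, 0]) {
  translate([0, 0, 699]) cube([1582, 521, 37]);
  translate([57, 57, 0]) cube([72, 72, 699]);
  translate([1453, 57, 0]) cube([72, 72, 699]);
  translate([57, 392, 0]) cube([72, 72, 699]);
  translate([1453, 392, 0]) cube([72, 72, 699]);
}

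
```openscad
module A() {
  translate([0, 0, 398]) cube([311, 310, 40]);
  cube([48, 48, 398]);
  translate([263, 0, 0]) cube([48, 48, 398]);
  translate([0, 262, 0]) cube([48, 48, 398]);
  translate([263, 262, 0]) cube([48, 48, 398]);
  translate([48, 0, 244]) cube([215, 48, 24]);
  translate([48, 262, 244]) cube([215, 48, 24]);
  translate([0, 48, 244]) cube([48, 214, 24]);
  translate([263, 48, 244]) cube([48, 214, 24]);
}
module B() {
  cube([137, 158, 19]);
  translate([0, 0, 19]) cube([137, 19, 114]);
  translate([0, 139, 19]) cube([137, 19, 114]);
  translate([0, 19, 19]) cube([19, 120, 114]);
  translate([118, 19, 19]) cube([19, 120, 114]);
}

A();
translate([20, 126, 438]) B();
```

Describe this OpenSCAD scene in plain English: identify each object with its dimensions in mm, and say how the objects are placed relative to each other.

A is a four-legged stool. The seat is a 311×310×40 mm slab whose top surface is at z = 438 mm; four square legs, each 48×48 mm in cross-section, run from the floor (z = 0) to the underside of the seat, each flush with a corner of the seat. Four stretchers, 48 mm wide and 24 mm tall, connect adjacent legs with their undersides at z = 244 mm, each running between the inner faces of the legs it joins and aligned with the legs' outer faces on the other axis.

B is an open-topped rectangular box: outside dimensions 137×158×133 mm, with a uniform wall and base thickness of 19 mm. The base is a full 137×158 slab on the floor; four walls sit on top of the base. The front and back walls (the −y and +y sides) span the full width; the two side walls fit between them.

The open box is on top of the stool.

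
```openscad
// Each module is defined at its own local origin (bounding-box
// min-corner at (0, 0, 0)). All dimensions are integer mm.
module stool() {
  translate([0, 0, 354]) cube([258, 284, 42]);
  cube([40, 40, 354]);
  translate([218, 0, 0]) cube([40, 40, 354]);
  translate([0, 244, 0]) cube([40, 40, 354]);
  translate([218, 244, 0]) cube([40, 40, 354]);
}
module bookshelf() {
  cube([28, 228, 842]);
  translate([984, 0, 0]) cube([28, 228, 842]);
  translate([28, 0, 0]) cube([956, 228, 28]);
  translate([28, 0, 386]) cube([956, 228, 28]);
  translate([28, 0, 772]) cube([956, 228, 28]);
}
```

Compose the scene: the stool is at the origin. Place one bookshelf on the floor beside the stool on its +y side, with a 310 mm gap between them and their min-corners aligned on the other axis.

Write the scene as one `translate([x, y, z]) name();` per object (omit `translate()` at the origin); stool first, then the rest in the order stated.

stool();
translate([0, 594, 0]) bookshelf();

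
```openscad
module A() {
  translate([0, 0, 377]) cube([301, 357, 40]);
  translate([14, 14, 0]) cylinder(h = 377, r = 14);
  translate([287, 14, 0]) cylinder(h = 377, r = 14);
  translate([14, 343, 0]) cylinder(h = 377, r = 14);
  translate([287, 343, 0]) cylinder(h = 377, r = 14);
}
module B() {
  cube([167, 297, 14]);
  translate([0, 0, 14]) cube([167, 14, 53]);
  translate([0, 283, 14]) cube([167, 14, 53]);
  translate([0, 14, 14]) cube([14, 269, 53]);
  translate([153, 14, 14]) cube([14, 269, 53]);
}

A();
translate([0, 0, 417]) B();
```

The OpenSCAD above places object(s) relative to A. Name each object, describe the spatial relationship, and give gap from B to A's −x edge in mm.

The open box's min-x is at 0; the stool's min-x is 0; gap = 0 mm.

A is a stool. B is an open box. The open box is on top of the stool. The gap from the open box to the stool's −x edge is 0 mm.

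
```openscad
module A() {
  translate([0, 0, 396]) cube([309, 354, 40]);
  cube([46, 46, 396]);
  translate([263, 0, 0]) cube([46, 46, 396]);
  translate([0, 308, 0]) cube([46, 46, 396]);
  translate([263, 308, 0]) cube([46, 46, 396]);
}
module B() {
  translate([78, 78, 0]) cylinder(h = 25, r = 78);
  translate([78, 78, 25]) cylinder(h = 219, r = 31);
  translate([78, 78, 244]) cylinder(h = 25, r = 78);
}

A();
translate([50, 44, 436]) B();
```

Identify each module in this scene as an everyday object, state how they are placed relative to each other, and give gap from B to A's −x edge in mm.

A is a stool. B is a spool. The spool is on top of the stool. The gap from the spool to the stool's −x edge is 50 mm.

The spool's min-x is at 50; the stool's min-x is 0; gap = 50 mm.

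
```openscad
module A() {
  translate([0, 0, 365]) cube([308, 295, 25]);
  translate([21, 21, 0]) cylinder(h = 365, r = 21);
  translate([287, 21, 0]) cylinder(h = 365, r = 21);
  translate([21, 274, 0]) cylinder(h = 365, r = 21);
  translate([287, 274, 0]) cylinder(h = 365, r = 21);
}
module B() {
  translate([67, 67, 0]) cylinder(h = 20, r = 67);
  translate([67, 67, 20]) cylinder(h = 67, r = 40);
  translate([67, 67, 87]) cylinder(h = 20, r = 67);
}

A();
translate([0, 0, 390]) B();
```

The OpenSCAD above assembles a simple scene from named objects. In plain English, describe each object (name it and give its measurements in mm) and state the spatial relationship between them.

A is a four-legged stool. The seat is a 308×295×25 mm slab whose top surface is at z = 390 mm; four round legs, each 42 mm in diameter, run from the floor (z = 0) to the underside of the seat, each leg's axis is inset half a diameter from the nearest pair of seat edges (so the leg's bounding box is flush with the corner).

B is a spool: two coaxial disc flanges of radius 67 mm and thickness 20 mm, joined by a core cylinder of radius 40 mm and height 67 mm. The lower flange rests on z = 0 and the three cylinders share a vertical axis.

The spool is on top of the stool.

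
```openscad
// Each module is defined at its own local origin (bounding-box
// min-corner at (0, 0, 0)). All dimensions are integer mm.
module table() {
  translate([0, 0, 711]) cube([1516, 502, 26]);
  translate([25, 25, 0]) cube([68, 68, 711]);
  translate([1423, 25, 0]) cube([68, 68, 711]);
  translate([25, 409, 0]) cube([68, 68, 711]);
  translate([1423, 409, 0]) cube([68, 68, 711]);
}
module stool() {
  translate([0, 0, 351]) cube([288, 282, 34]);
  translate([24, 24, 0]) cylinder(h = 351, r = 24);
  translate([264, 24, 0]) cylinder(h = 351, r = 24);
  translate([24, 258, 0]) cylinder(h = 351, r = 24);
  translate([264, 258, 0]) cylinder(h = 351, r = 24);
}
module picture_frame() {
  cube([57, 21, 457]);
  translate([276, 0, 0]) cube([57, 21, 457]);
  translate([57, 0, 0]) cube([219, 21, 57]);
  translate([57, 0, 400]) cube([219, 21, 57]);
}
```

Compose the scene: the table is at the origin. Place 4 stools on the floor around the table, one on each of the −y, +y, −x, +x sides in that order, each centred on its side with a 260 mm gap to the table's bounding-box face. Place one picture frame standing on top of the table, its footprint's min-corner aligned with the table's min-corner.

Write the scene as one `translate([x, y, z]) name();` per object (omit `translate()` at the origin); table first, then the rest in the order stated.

table();
translate([614, -542, 0]) stool();
translate([614, 762, 0]) stool();
translate([-548, 110, 0]) stool();
translate([1776, 110, 0]) stool();
translate([0, 0, 737]) picture_frame();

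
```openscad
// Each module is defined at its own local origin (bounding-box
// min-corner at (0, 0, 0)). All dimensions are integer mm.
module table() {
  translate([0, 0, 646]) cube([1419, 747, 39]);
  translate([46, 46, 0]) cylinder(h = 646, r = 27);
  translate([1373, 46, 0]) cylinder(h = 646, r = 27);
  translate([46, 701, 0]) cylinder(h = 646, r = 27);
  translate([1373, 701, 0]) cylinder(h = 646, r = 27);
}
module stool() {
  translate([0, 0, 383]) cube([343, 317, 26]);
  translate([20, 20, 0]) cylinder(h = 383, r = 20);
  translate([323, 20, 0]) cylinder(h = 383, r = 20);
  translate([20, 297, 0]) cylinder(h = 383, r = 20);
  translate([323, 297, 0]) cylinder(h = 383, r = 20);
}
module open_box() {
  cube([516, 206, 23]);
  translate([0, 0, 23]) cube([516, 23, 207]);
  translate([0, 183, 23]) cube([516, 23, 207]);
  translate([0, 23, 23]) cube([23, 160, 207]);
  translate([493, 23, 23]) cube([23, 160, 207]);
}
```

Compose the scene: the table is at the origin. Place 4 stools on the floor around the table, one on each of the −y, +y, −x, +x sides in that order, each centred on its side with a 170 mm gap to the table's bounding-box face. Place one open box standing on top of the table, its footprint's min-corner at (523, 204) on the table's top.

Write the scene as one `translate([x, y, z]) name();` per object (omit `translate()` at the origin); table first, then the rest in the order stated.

table();
translate([538, -487, 0]) stool();
translate([538, 917, 0]) stool();
translate([-513, 215, 0]) stool();
translate([1589, 215, 0]) stool();
translate([523, 204, 685]) open_box();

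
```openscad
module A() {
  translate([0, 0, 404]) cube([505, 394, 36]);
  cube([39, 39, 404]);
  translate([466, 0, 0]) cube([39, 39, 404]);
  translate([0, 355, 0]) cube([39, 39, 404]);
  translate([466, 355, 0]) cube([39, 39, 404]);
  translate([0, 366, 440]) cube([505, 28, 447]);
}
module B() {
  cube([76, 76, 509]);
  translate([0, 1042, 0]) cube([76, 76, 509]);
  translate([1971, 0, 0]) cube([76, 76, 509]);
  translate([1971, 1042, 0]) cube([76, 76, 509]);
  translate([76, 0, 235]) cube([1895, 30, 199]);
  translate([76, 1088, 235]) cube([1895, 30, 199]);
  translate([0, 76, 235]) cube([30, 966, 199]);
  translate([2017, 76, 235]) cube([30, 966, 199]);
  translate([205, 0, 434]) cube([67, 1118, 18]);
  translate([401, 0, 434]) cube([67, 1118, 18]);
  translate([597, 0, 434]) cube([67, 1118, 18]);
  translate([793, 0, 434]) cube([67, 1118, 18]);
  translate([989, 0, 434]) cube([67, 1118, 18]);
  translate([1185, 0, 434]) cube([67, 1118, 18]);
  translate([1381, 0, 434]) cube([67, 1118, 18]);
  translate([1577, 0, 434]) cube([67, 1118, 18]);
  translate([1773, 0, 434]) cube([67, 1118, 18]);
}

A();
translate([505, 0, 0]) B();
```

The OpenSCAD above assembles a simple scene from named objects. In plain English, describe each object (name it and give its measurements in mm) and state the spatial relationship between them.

A is a chair. The seat is a 505×394×36 mm slab with its top at z = 440 mm, on four 39×39 mm corner legs (flush with the seat edges, standing on z = 0). A flat backrest 28 mm thick, 447 mm tall, spans the full seat width and rises from the seat top along its +y edge, rear face flush with the rear of the seat.

B is a bed frame 2047 mm long (x) by 1118 mm wide (y). Four 76×76 mm corner posts, 509 mm tall, at the corners of the footprint. Four rails of 30 mm thickness and 199 mm height run between adjacent posts with their undersides at z = 235 mm, their outer faces flush with the outside of the frame (the two x-running rails run between the posts' inner faces; the two y-running rails run between the posts' inner faces). 9 slats, each 67 mm wide (x) and 18 mm thick, lie across the top of the two x-running rails, running the full 1118 mm width of the frame in y; the slats are evenly spaced along x between the inner faces of the end posts with equal gaps (rounded down to the nearest mm) at the −x end and between each pair — any rounding remainder accumulates at the +x end.

The bed frame is against the chair's +x side, with their −y faces flush.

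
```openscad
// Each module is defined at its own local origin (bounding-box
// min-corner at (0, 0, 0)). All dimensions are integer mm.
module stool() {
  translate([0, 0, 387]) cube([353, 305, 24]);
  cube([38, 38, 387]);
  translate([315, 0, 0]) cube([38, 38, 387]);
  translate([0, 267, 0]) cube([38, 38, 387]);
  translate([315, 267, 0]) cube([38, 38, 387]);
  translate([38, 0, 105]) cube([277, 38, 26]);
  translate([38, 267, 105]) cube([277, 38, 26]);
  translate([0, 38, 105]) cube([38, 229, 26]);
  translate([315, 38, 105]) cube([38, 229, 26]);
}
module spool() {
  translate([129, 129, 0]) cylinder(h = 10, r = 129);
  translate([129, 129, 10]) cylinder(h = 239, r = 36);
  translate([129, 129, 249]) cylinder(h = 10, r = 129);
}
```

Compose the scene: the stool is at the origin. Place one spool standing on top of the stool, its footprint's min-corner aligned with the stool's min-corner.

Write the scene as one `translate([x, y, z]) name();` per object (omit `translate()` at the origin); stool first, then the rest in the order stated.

stool();
translate([0, 0, 411]) spool();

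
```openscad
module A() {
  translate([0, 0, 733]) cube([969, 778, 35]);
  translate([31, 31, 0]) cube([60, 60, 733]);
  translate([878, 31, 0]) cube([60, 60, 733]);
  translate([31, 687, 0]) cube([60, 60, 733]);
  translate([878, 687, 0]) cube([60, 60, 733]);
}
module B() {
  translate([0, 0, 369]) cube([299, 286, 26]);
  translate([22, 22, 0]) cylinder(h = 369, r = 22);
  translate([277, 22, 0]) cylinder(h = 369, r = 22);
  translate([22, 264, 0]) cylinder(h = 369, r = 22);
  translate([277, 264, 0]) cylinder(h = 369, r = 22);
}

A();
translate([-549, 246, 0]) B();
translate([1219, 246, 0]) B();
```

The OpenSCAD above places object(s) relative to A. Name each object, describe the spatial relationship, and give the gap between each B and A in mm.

A is a table. B is a stool. Two stools sit around the table at the −x, +x sides. The gap between each stool and the table is 250 mm.

Each stool's nearest face is 250 mm from the table's bounding box.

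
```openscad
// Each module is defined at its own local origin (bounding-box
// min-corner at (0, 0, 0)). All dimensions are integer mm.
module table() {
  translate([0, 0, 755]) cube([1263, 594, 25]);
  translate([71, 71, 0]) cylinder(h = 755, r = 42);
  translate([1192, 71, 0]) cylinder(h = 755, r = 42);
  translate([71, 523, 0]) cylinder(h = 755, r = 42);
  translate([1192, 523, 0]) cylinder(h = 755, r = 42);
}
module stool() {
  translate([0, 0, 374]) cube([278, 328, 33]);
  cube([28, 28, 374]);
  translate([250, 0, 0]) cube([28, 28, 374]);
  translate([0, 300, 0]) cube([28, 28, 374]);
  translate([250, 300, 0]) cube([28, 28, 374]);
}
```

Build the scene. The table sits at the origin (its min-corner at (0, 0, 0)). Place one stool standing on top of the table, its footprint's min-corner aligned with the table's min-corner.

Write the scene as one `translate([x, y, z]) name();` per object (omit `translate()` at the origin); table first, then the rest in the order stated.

table();
translate([0, 0, 780]) stool();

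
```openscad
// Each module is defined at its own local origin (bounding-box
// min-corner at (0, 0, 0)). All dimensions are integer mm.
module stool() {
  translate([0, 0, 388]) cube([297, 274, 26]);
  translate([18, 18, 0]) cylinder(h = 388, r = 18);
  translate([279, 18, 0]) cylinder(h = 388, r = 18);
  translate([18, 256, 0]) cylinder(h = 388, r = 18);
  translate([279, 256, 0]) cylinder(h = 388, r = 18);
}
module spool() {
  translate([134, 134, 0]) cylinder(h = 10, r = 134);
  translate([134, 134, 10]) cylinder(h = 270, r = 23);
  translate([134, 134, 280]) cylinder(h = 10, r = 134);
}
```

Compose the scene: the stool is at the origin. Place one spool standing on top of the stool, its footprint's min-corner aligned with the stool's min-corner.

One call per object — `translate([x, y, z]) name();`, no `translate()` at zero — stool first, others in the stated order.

stool();
translate([0, 0, 414]) spool();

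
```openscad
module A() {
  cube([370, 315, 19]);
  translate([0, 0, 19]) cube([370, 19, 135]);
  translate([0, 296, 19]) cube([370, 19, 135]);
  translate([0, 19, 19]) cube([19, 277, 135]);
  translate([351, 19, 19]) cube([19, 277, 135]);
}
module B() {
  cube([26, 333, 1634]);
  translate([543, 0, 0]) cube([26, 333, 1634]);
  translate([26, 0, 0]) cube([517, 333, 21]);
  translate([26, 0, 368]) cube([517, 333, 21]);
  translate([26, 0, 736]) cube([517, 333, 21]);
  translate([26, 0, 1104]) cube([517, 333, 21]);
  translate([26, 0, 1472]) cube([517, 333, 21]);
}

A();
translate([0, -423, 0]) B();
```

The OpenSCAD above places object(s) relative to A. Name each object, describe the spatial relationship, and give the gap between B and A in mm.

A is an open box. B is a bookshelf. The bookshelf is on the floor beside the open box on its −y side. The gap between the bookshelf and the open box is 90 mm.

The bookshelf's nearest face is 90 mm from the open box's −y face.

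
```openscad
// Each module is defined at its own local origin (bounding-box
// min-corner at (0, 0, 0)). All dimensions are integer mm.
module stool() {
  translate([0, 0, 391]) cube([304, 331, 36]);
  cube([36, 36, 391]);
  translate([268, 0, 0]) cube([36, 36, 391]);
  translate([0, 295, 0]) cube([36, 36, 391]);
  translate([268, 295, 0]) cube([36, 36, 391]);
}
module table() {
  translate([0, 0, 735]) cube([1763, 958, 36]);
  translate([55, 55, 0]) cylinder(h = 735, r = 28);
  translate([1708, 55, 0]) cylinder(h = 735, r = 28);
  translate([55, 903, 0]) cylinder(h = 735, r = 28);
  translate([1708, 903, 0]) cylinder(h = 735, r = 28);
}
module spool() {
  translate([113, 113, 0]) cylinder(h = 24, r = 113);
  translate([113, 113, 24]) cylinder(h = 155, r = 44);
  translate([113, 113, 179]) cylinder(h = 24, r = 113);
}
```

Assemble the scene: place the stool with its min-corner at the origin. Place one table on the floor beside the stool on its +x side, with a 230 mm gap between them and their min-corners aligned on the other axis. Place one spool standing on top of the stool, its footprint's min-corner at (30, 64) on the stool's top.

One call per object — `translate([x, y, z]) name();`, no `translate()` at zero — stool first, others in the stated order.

stool();
translate([534, 0, 0]) table();
translate([30, 64, 427]) spool();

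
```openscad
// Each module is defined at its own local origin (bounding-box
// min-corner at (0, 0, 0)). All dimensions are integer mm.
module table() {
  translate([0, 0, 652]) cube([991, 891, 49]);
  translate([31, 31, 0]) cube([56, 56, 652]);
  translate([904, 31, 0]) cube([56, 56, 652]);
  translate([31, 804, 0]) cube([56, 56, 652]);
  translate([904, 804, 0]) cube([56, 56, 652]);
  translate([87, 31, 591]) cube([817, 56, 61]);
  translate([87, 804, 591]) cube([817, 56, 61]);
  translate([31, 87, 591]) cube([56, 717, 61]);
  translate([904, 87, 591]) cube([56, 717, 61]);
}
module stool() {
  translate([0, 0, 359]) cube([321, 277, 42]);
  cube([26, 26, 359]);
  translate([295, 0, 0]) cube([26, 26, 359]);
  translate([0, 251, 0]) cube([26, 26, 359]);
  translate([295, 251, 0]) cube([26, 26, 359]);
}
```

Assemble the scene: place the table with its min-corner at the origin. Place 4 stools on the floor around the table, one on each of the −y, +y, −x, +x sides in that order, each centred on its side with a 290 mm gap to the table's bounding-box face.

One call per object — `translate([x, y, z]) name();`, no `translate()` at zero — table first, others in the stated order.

table();
translate([335, -567, 0]) stool();
translate([335, 1181, 0]) stool();
translate([-611, 307, 0]) stool();
translate([1281, 307, 0]) stool();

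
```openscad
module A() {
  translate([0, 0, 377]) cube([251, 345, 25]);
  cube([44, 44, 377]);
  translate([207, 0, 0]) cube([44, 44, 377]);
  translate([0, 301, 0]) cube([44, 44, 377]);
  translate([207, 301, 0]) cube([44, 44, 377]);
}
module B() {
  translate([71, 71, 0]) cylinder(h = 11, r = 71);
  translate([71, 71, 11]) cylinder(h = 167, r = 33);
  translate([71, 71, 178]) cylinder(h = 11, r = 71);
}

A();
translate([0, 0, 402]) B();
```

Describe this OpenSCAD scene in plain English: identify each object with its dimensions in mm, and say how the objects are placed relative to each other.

A is a four-legged stool. The seat is a 251×345×25 mm slab whose top surface is at z = 402 mm; four square legs, each 44×44 mm in cross-section, run from the floor (z = 0) to the underside of the seat, each flush with a corner of the seat.

B is a spool: two coaxial disc flanges of radius 71 mm and thickness 11 mm, joined by a core cylinder of radius 33 mm and height 167 mm. The lower flange rests on z = 0 and the three cylinders share a vertical axis.

The spool is on top of the stool.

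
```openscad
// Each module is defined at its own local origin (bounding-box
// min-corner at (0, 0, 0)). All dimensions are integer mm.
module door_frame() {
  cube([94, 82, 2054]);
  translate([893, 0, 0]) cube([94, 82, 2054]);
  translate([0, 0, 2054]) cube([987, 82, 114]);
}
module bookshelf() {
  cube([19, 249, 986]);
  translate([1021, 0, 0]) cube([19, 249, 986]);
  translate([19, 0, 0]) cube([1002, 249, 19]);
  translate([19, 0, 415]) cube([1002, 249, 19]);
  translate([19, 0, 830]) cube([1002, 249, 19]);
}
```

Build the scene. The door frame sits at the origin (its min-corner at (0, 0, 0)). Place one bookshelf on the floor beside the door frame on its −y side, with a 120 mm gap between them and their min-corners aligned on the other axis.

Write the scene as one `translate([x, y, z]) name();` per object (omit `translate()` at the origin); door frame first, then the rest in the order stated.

door_frame();
translate([0, -369, 0]) bookshelf();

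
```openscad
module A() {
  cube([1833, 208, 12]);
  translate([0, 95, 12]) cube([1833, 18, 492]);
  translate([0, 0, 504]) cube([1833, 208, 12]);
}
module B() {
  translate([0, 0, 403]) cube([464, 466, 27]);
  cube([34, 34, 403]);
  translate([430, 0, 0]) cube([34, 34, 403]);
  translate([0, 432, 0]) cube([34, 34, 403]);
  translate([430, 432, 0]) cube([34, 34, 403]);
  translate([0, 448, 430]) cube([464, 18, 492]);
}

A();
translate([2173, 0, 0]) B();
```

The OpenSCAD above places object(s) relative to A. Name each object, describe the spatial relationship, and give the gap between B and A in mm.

A is an I-beam. B is a chair. The chair is on the floor beside the I-beam on its +x side. The gap between the chair and the I-beam is 340 mm.

The chair's nearest face is 340 mm from the I-beam's +x face.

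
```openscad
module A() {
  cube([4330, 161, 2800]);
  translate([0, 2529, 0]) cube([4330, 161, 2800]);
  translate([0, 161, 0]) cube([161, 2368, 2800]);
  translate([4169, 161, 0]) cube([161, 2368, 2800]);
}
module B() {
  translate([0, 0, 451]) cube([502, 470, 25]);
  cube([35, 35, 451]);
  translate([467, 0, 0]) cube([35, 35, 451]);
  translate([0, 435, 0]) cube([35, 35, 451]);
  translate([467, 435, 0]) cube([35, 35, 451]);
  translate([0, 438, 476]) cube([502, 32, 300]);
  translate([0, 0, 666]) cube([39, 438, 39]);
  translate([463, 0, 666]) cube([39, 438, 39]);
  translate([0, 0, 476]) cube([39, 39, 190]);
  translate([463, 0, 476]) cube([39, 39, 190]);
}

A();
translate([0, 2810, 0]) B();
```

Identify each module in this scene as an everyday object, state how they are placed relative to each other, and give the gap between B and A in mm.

A is a house frame. B is a chair. The chair is on the floor beside the house frame on its +y side. The gap between the chair and the house frame is 120 mm.

The chair's nearest face is 120 mm from the house frame's +y face.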